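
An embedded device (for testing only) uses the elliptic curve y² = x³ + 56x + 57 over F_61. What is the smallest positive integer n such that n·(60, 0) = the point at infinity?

2

2P: (60, 0) + (60, 0): same x and y₁ ≡ -y₂, so the sum is the point at infinity.
2P = the point at infinity, so the order is 2.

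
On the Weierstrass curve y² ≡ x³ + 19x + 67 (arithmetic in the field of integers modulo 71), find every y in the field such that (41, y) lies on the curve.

x³ + 19x + 67 = 69767 ≡ 45 (mod 71).
Square roots of 45 mod 71: 20 and 51 (since 20² = 400 ≡ 45).

20, 51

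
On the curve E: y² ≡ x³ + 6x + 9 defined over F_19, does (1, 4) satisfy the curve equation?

y² = 4² ≡ 16; x³ + 6x + 9 = 16 ≡ 16 (mod 19). 16 = 16.

yes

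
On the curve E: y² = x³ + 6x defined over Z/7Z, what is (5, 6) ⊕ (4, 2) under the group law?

(5, 6) + (4, 2). λ = (2 - 6)/(4 - 5) ≡ 3/6 mod 7. 6⁻¹ ≡ 6 (mod 7), so λ ≡ 4.
  x = λ² - 5 - 4 = 16 - 9 ≡ 0; y = λ·(5 - 0) - 6 ≡ 0. → (0, 0)

(0, 0)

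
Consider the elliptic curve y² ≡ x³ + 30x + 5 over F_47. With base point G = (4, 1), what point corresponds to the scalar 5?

(46, 31)

Repeated addition: build up to 5G.
2G: tangent at (4, 1): λ = (3·4² + 30)/(2·1) ≡ 31/2. 2⁻¹ ≡ 24 (mod 47), so λ ≡ 31·24 ≡ 39.
  x = λ² - 4 - 4 = 1521 - 8 ≡ 9; y = λ·(4 - 9) - 1 ≡ 39. → (9, 39)
3G: (9, 39) + (4, 1). λ = (1 - 39)/(4 - 9) ≡ 9/42 mod 47. 42⁻¹ ≡ 28 (mod 47) since 42·28 = 1176 ≡ 1, so λ ≡ 17.
  x = λ² - 9 - 4 = 289 - 13 ≡ 41; y = λ·(9 - 41) - 39 ≡ 28. → (41, 28)
4G: (41, 28) + (4, 1). λ = (1 - 28)/(4 - 41) ≡ 20/10 mod 47. 10⁻¹ ≡ 33 (mod 47), so λ ≡ 2.
  x = λ² - 41 - 4 = 4 - 45 ≡ 6; y = λ·(41 - 6) - 28 ≡ 42. → (6, 42)
5G: (6, 42) + (4, 1). λ = (1 - 42)/(4 - 6) ≡ 6/45 mod 47. 45⁻¹ ≡ 23 (mod 47), so λ ≡ 44.
  x = λ² - 6 - 4 = 1936 - 10 ≡ 46; y = λ·(6 - 46) - 42 ≡ 31. → (46, 31)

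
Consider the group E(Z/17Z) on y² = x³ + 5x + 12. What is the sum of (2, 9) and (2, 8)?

O

The two points share x = 2 and their y-coordinates satisfy 9 + 8 ≡ 0 (mod 17), so they are inverses. Their sum is O.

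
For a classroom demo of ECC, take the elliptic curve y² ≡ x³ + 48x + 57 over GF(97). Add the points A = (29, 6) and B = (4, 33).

(2, 89)

(29, 6) + (4, 33). λ = (33 - 6)/(4 - 29) ≡ 27/72 mod 97. 72⁻¹ ≡ 31 (mod 97) since 72·31 = 2232 ≡ 1, so λ ≡ 61.
  x = λ² - 29 - 4 = 3721 - 33 ≡ 2; y = λ·(29 - 2) - 6 ≡ 89. → (2, 89)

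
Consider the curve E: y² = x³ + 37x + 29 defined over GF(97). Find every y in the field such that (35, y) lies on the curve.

x³ + 37x + 29 = 44199 ≡ 64 (mod 97).
Square roots of 64 mod 97: 8 and 89 (since 8² = 64 ≡ 64).

8, 89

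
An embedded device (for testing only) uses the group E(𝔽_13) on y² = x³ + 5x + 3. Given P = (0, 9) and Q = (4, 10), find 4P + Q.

First 4P:
Repeated addition: build up to 4P.
2P: tangent at (0, 9): λ = (3·0² + 5)/(2·9) ≡ 5/5. 5⁻¹ ≡ 8 (mod 13) since 5·8 = 40 ≡ 1, so λ ≡ 5·8 ≡ 1.
  x = λ² - 0 - 0 = 1 - 0 ≡ 1; y = λ·(0 - 1) - 9 ≡ 3. → (1, 3)
3P: (1, 3) + (0, 9). λ = (9 - 3)/(0 - 1) ≡ 6/12 mod 13. 12⁻¹ ≡ 12 (mod 13), so λ ≡ 7.
  x = λ² - 1 - 0 = 49 - 1 ≡ 9; y = λ·(1 - 9) - 3 ≡ 6. → (9, 6)
4P: (9, 6) + (0, 9). λ = (9 - 6)/(0 - 9) ≡ 3/4 mod 13. 4⁻¹ ≡ 10 (mod 13) since 4·10 = 40 ≡ 1, so λ ≡ 4.
  x = λ² - 9 - 0 = 16 - 9 ≡ 7; y = λ·(9 - 7) - 6 ≡ 2. → (7, 2)
4P = (7, 2).
Finally 4P + Q:
(7, 2) + (4, 10). λ = (10 - 2)/(4 - 7) ≡ 8/10 mod 13. 10⁻¹ ≡ 4 (mod 13), so λ ≡ 6.
  x = λ² - 7 - 4 = 36 - 11 ≡ 12; y = λ·(7 - 12) - 2 ≡ 7. → (12, 7)

(12, 7)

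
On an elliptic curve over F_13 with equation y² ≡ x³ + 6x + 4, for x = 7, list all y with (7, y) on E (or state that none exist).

x³ + 6x + 4 = 389 ≡ 12 (mod 13).
Square roots of 12 mod 13: 5 and 8 (since 5² = 25 ≡ 12).

5, 8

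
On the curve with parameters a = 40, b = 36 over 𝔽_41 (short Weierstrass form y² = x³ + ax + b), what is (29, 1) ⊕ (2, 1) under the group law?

(29, 1) + (2, 1). λ = (1 - 1)/(2 - 29) ≡ 0/14 mod 41. 14⁻¹ ≡ 3 (mod 41) since 14·3 = 42 ≡ 1, so λ ≡ 0.
  x = λ² - 29 - 2 = 0 - 31 ≡ 10; y = λ·(29 - 10) - 1 ≡ 40. → (10, 40)

(10, 40)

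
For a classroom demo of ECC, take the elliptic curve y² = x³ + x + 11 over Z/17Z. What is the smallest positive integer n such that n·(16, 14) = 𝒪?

5

2P: tangent at (16, 14): λ = (3·16² + 1)/(2·14) ≡ 4/11. 11⁻¹ ≡ 14 (mod 17), so λ ≡ 4·14 ≡ 5.
  x = λ² - 16 - 16 = 25 - 32 ≡ 10; y = λ·(16 - 10) - 14 ≡ 16. → (10, 16)
3P: (10, 16) + (16, 14). λ = (14 - 16)/(16 - 10) ≡ 15/6 mod 17. 6⁻¹ ≡ 3 (mod 17) since 6·3 = 18 ≡ 1, so λ ≡ 11.
  x = λ² - 10 - 16 = 121 - 26 ≡ 10; y = λ·(10 - 10) - 16 ≡ 1. → (10, 1)
4P: (10, 1) + (16, 14). λ = (14 - 1)/(16 - 10) ≡ 13/6 mod 17. 6⁻¹ ≡ 3 (mod 17) since 6·3 = 18 ≡ 1, so λ ≡ 5.
  x = λ² - 10 - 16 = 25 - 26 ≡ 16; y = λ·(10 - 16) - 1 ≡ 3. → (16, 3)
5P: (16, 3) + (16, 14): same x and y₁ ≡ -y₂, so the sum is 𝒪.
5P = 𝒪, so the order is 5.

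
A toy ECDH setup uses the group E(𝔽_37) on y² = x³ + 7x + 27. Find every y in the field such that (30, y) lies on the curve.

none

x³ + 7x + 27 = 27237 ≡ 5 (mod 37).
5 is a non-residue mod 37; no y exists.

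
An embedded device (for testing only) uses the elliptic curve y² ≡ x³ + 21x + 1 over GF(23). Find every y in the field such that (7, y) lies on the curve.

10, 13

x³ + 21x + 1 = 491 ≡ 8 (mod 23).
Square roots of 8 mod 23: 10 and 13 (since 10² = 100 ≡ 8).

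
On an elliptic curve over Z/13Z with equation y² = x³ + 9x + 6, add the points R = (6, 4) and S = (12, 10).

(9, 6)

(6, 4) + (12, 10). λ = (10 - 4)/(12 - 6) ≡ 6/6 mod 13. 6⁻¹ ≡ 11 (mod 13), so λ ≡ 1.
  x = λ² - 6 - 12 = 1 - 18 ≡ 9; y = λ·(6 - 9) - 4 ≡ 6. → (9, 6)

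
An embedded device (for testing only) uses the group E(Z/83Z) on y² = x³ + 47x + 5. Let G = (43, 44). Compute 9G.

(68, 65)

Repeated addition: build up to 9G.
2G: tangent at (43, 44): λ = (3·43² + 47)/(2·44) ≡ 33/5. 5⁻¹ ≡ 50 (mod 83) since 5·50 = 250 ≡ 1, so λ ≡ 33·50 ≡ 73.
  x = λ² - 43 - 43 = 5329 - 86 ≡ 14; y = λ·(43 - 14) - 44 ≡ 81. → (14, 81)
3G: (14, 81) + (43, 44). λ = (44 - 81)/(43 - 14) ≡ 46/29 mod 83. 29⁻¹ ≡ 63 (mod 83) since 29·63 = 1827 ≡ 1, so λ ≡ 76.
  x = λ² - 14 - 43 = 5776 - 57 ≡ 75; y = λ·(14 - 75) - 81 ≡ 14. → (75, 14)
4G: (75, 14) + (43, 44). λ = (44 - 14)/(43 - 75) ≡ 30/51 mod 83. 51⁻¹ ≡ 70 (mod 83), so λ ≡ 25.
  x = λ² - 75 - 43 = 625 - 118 ≡ 9; y = λ·(75 - 9) - 14 ≡ 59. → (9, 59)
5G: (9, 59) + (43, 44). λ = (44 - 59)/(43 - 9) ≡ 68/34 mod 83. 34⁻¹ ≡ 22 (mod 83), so λ ≡ 2.
  x = λ² - 9 - 43 = 4 - 52 ≡ 35; y = λ·(9 - 35) - 59 ≡ 55. → (35, 55)
6G: (35, 55) + (43, 44). λ = (44 - 55)/(43 - 35) ≡ 72/8 mod 83. 8⁻¹ ≡ 52 (mod 83), so λ ≡ 9.
  x = λ² - 35 - 43 = 81 - 78 ≡ 3; y = λ·(35 - 3) - 55 ≡ 67. → (3, 67)
7G: (3, 67) + (43, 44). λ = (44 - 67)/(43 - 3) ≡ 60/40 mod 83. 40⁻¹ ≡ 27 (mod 83) since 40·27 = 1080 ≡ 1, so λ ≡ 43.
  x = λ² - 3 - 43 = 1849 - 46 ≡ 60; y = λ·(3 - 60) - 67 ≡ 55. → (60, 55)
8G: (60, 55) + (43, 44). λ = (44 - 55)/(43 - 60) ≡ 72/66 mod 83. 66⁻¹ ≡ 39 (mod 83) since 66·39 = 2574 ≡ 1, so λ ≡ 69.
  x = λ² - 60 - 43 = 4761 - 103 ≡ 10; y = λ·(60 - 10) - 55 ≡ 75. → (10, 75)
9G: (10, 75) + (43, 44). λ = (44 - 75)/(43 - 10) ≡ 52/33 mod 83. 33⁻¹ ≡ 78 (mod 83) since 33·78 = 2574 ≡ 1, so λ ≡ 72.
  x = λ² - 10 - 43 = 5184 - 53 ≡ 68; y = λ·(10 - 68) - 75 ≡ 65. → (68, 65)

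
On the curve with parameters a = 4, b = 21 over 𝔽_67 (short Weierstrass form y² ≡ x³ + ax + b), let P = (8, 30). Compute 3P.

Repeated addition: build up to 3P.
2P: tangent at (8, 30): λ = (3·8² + 4)/(2·30) ≡ 62/60. 60⁻¹ ≡ 19 (mod 67), so λ ≡ 62·19 ≡ 39.
  x = λ² - 8 - 8 = 1521 - 16 ≡ 31; y = λ·(8 - 31) - 30 ≡ 11. → (31, 11)
3P: (31, 11) + (8, 30). λ = (30 - 11)/(8 - 31) ≡ 19/44 mod 67. 44⁻¹ ≡ 32 (mod 67), so λ ≡ 5.
  x = λ² - 31 - 8 = 25 - 39 ≡ 53; y = λ·(31 - 53) - 11 ≡ 13. → (53, 13)

(53, 13)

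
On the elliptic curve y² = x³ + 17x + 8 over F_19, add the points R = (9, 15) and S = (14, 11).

(5, 16)

(9, 15) + (14, 11). λ = (11 - 15)/(14 - 9) ≡ 15/5 mod 19. 5⁻¹ ≡ 4 (mod 19), so λ ≡ 3.
  x = λ² - 9 - 14 = 9 - 23 ≡ 5; y = λ·(9 - 5) - 15 ≡ 16. → (5, 16)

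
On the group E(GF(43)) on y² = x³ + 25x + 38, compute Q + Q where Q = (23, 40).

tangent at (23, 40): λ = (3·23² + 25)/(2·40) ≡ 21/37. 37⁻¹ ≡ 7 (mod 43), so λ ≡ 21·7 ≡ 18.
  x = λ² - 23 - 23 = 324 - 46 ≡ 20; y = λ·(23 - 20) - 40 ≡ 14. → (20, 14)

(20, 14)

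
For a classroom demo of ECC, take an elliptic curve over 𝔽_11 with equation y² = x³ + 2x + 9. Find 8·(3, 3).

Write G = (3, 3).
Repeated addition: build up to 8G.
2G: tangent at (3, 3): λ = (3·3² + 2)/(2·3) ≡ 7/6. 6⁻¹ ≡ 2 (mod 11), so λ ≡ 7·2 ≡ 3.
  x = λ² - 3 - 3 = 9 - 6 ≡ 3; y = λ·(3 - 3) - 3 ≡ 8. → (3, 8)
3G: (3, 8) + (3, 3): same x and y₁ ≡ -y₂, so the sum is the point at infinity.
4G: the point at infinity + (3, 3) = (3, 3) (identity).
5G: tangent at (3, 3): λ = (3·3² + 2)/(2·3) ≡ 7/6. 6⁻¹ ≡ 2 (mod 11) since 6·2 = 12 ≡ 1, so λ ≡ 7·2 ≡ 3.
  x = λ² - 3 - 3 = 9 - 6 ≡ 3; y = λ·(3 - 3) - 3 ≡ 8. → (3, 8)
6G: (3, 8) + (3, 3): same x and y₁ ≡ -y₂, so the sum is the point at infinity.
7G: the point at infinity + (3, 3) = (3, 3) (identity).
8G: tangent at (3, 3): λ = (3·3² + 2)/(2·3) ≡ 7/6. 6⁻¹ ≡ 2 (mod 11), so λ ≡ 7·2 ≡ 3.
  x = λ² - 3 - 3 = 9 - 6 ≡ 3; y = λ·(3 - 3) - 3 ≡ 8. → (3, 8)

(3, 8)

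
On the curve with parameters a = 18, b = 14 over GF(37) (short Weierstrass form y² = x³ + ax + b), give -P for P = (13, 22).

(13, 15)

-(13, 22) = (13, -22 mod 37) = (13, 15).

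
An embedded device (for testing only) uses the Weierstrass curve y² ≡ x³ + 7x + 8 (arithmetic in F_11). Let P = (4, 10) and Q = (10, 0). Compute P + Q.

(1, 7)

(4, 10) + (10, 0). λ = (0 - 10)/(10 - 4) ≡ 1/6 mod 11. 6⁻¹ ≡ 2 (mod 11), so λ ≡ 2.
  x = λ² - 4 - 10 = 4 - 14 ≡ 1; y = λ·(4 - 1) - 10 ≡ 7. → (1, 7)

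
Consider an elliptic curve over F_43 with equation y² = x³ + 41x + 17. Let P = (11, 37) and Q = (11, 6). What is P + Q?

O

The two points share x = 11 and their y-coordinates satisfy 37 + 6 ≡ 0 (mod 43), so they are inverses. Their sum is O.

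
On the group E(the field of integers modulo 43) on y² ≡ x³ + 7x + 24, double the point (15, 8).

tangent at (15, 8): λ = (3·15² + 7)/(2·8) ≡ 37/16. 16⁻¹ ≡ 35 (mod 43), so λ ≡ 37·35 ≡ 5.
  x = λ² - 15 - 15 = 25 - 30 ≡ 38; y = λ·(15 - 38) - 8 ≡ 6. → (38, 6)

(38, 6)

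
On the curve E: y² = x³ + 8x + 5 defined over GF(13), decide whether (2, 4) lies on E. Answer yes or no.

y² = 4² ≡ 3; x³ + 8x + 5 = 29 ≡ 3 (mod 13). 3 = 3.

yes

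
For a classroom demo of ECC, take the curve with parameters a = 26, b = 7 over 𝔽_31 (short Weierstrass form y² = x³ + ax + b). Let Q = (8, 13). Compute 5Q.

(24, 3)

Repeated addition: build up to 5Q.
2Q: tangent at (8, 13): λ = (3·8² + 26)/(2·13) ≡ 1/26. 26⁻¹ ≡ 6 (mod 31) since 26·6 = 156 ≡ 1, so λ ≡ 1·6 ≡ 6.
  x = λ² - 8 - 8 = 36 - 16 ≡ 20; y = λ·(8 - 20) - 13 ≡ 8. → (20, 8)
3Q: (20, 8) + (8, 13). λ = (13 - 8)/(8 - 20) ≡ 5/19 mod 31. 19⁻¹ ≡ 18 (mod 31) since 19·18 = 342 ≡ 1, so λ ≡ 28.
  x = λ² - 20 - 8 = 784 - 28 ≡ 12; y = λ·(20 - 12) - 8 ≡ 30. → (12, 30)
4Q: (12, 30) + (8, 13). λ = (13 - 30)/(8 - 12) ≡ 14/27 mod 31. 27⁻¹ ≡ 23 (mod 31) since 27·23 = 621 ≡ 1, so λ ≡ 12.
  x = λ² - 12 - 8 = 144 - 20 ≡ 0; y = λ·(12 - 0) - 30 ≡ 21. → (0, 21)
5Q: (0, 21) + (8, 13). λ = (13 - 21)/(8 - 0) ≡ 23/8 mod 31. 8⁻¹ ≡ 4 (mod 31), so λ ≡ 30.
  x = λ² - 0 - 8 = 900 - 8 ≡ 24; y = λ·(0 - 24) - 21 ≡ 3. → (24, 3)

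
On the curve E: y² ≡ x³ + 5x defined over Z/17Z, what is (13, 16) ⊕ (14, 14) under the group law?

(11, 14)

(13, 16) + (14, 14). λ = (14 - 16)/(14 - 13) ≡ 15/1 mod 17. 1⁻¹ ≡ 1 (mod 17), so λ ≡ 15.
  x = λ² - 13 - 14 = 225 - 27 ≡ 11; y = λ·(13 - 11) - 16 ≡ 14. → (11, 14)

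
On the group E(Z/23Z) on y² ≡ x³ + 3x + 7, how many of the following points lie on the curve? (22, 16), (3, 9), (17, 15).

1

(22, 16): 16² ≡ 3, rhs ≡ 3 → on.
(3, 9): 9² ≡ 12, rhs ≡ 20 → off.
(17, 15): 15² ≡ 18, rhs ≡ 3 → off.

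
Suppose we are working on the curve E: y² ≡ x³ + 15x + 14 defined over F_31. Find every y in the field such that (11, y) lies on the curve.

none

x³ + 15x + 14 = 1510 ≡ 22 (mod 31).
22 is a non-residue mod 31; no y exists.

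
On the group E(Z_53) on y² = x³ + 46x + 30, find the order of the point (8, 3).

2P: tangent at (8, 3): λ = (3·8² + 46)/(2·3) ≡ 26/6. 6⁻¹ ≡ 9 (mod 53) since 6·9 = 54 ≡ 1, so λ ≡ 26·9 ≡ 22.
  x = λ² - 8 - 8 = 484 - 16 ≡ 44; y = λ·(8 - 44) - 3 ≡ 0. → (44, 0)
3P: (44, 0) + (8, 3). λ = (3 - 0)/(8 - 44) ≡ 3/17 mod 53. 17⁻¹ ≡ 25 (mod 53), so λ ≡ 22.
  x = λ² - 44 - 8 = 484 - 52 ≡ 8; y = λ·(44 - 8) - 0 ≡ 50. → (8, 50)
4P: (8, 50) + (8, 3): same x and y₁ ≡ -y₂, so the sum is ∞.
4P = ∞, so the order is 4.

4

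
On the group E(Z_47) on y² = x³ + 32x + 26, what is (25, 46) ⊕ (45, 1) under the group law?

(25, 46) + (45, 1). λ = (1 - 46)/(45 - 25) ≡ 2/20 mod 47. 20⁻¹ ≡ 40 (mod 47) since 20·40 = 800 ≡ 1, so λ ≡ 33.
  x = λ² - 25 - 45 = 1089 - 70 ≡ 32; y = λ·(25 - 32) - 46 ≡ 5. → (32, 5)

(32, 5)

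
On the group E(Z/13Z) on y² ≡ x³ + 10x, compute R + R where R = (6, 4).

(0, 0)

tangent at (6, 4): λ = (3·6² + 10)/(2·4) ≡ 1/8. 8⁻¹ ≡ 5 (mod 13), so λ ≡ 1·5 ≡ 5.
  x = λ² - 6 - 6 = 25 - 12 ≡ 0; y = λ·(6 - 0) - 4 ≡ 0. → (0, 0)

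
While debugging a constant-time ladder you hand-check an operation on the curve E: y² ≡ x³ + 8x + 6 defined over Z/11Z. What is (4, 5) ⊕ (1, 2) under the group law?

(4, 5) + (1, 2). λ = (2 - 5)/(1 - 4) ≡ 8/8 mod 11. 8⁻¹ ≡ 7 (mod 11) since 8·7 = 56 ≡ 1, so λ ≡ 1.
  x = λ² - 4 - 1 = 1 - 5 ≡ 7; y = λ·(4 - 7) - 5 ≡ 3. → (7, 3)

(7, 3)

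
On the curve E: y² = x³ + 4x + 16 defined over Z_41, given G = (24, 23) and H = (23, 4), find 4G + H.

(23, 37)

First 4G:
Repeated addition: build up to 4G.
2G: tangent at (24, 23): λ = (3·24² + 4)/(2·23) ≡ 10/5. 5⁻¹ ≡ 33 (mod 41), so λ ≡ 10·33 ≡ 2.
  x = λ² - 24 - 24 = 4 - 48 ≡ 38; y = λ·(24 - 38) - 23 ≡ 31. → (38, 31)
3G: (38, 31) + (24, 23). λ = (23 - 31)/(24 - 38) ≡ 33/27 mod 41. 27⁻¹ ≡ 38 (mod 41) since 27·38 = 1026 ≡ 1, so λ ≡ 24.
  x = λ² - 38 - 24 = 576 - 62 ≡ 22; y = λ·(38 - 22) - 31 ≡ 25. → (22, 25)
4G: (22, 25) + (24, 23). λ = (23 - 25)/(24 - 22) ≡ 39/2 mod 41. 2⁻¹ ≡ 21 (mod 41) since 2·21 = 42 ≡ 1, so λ ≡ 40.
  x = λ² - 22 - 24 = 1600 - 46 ≡ 37; y = λ·(22 - 37) - 25 ≡ 31. → (37, 31)
4G = (37, 31).
Finally 4G + H:
(37, 31) + (23, 4). λ = (4 - 31)/(23 - 37) ≡ 14/27 mod 41. 27⁻¹ ≡ 38 (mod 41), so λ ≡ 40.
  x = λ² - 37 - 23 = 1600 - 60 ≡ 23; y = λ·(37 - 23) - 31 ≡ 37. → (23, 37)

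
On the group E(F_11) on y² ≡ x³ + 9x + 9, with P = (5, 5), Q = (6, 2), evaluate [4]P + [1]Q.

(9, 4)

First 4P:
Double-and-add on 4 = (100)₂. Start with P = (5, 5) for the leading 1-bit.
double: tangent at (5, 5): λ = (3·5² + 9)/(2·5) ≡ 7/10. 10⁻¹ ≡ 10 (mod 11), so λ ≡ 7·10 ≡ 4.
  x = λ² - 5 - 5 = 16 - 10 ≡ 6; y = λ·(5 - 6) - 5 ≡ 2. → (6, 2)
double: tangent at (6, 2): λ = (3·6² + 9)/(2·2) ≡ 7/4. 4⁻¹ ≡ 3 (mod 11), so λ ≡ 7·3 ≡ 10.
  x = λ² - 6 - 6 = 100 - 12 ≡ 0; y = λ·(6 - 0) - 2 ≡ 3. → (0, 3)
4P = (0, 3).
Finally 4P + Q:
(0, 3) + (6, 2). λ = (2 - 3)/(6 - 0) ≡ 10/6 mod 11. 6⁻¹ ≡ 2 (mod 11), so λ ≡ 9.
  x = λ² - 0 - 6 = 81 - 6 ≡ 9; y = λ·(0 - 9) - 3 ≡ 4. → (9, 4)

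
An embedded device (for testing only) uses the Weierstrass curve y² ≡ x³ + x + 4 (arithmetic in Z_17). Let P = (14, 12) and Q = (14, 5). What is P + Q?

The two points share x = 14 and their y-coordinates satisfy 12 + 5 ≡ 0 (mod 17), so they are inverses. Their sum is 𝒪.

O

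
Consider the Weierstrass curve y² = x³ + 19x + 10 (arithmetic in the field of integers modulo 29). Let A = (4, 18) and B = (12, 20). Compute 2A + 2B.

(12, 20)

First 2A:
Repeated addition: build up to 2A.
2A: tangent at (4, 18): λ = (3·4² + 19)/(2·18) ≡ 9/7. 7⁻¹ ≡ 25 (mod 29) since 7·25 = 175 ≡ 1, so λ ≡ 9·25 ≡ 22.
  x = λ² - 4 - 4 = 484 - 8 ≡ 12; y = λ·(4 - 12) - 18 ≡ 9. → (12, 9)
2A = (12, 9).
Next 2B:
Repeated addition: build up to 2B.
2B: tangent at (12, 20): λ = (3·12² + 19)/(2·20) ≡ 16/11. 11⁻¹ ≡ 8 (mod 29) since 11·8 = 88 ≡ 1, so λ ≡ 16·8 ≡ 12.
  x = λ² - 12 - 12 = 144 - 24 ≡ 4; y = λ·(12 - 4) - 20 ≡ 18. → (4, 18)
2B = (4, 18).
Finally 2A + 2B:
(12, 9) + (4, 18). λ = (18 - 9)/(4 - 12) ≡ 9/21 mod 29. 21⁻¹ ≡ 18 (mod 29), so λ ≡ 17.
  x = λ² - 12 - 4 = 289 - 16 ≡ 12; y = λ·(12 - 12) - 9 ≡ 20. → (12, 20)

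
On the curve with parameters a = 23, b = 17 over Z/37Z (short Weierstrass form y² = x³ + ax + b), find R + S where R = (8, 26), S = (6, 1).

(22, 21)

(8, 26) + (6, 1). λ = (1 - 26)/(6 - 8) ≡ 12/35 mod 37. 35⁻¹ ≡ 18 (mod 37) since 35·18 = 630 ≡ 1, so λ ≡ 31.
  x = λ² - 8 - 6 = 961 - 14 ≡ 22; y = λ·(8 - 22) - 26 ≡ 21. → (22, 21)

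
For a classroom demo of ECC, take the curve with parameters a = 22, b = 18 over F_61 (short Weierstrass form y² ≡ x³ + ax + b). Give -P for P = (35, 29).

(35, 32)

-(35, 29) = (35, -29 mod 61) = (35, 32).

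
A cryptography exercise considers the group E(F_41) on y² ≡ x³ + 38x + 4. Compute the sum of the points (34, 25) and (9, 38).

(34, 25) + (9, 38). λ = (38 - 25)/(9 - 34) ≡ 13/16 mod 41. 16⁻¹ ≡ 18 (mod 41), so λ ≡ 29.
  x = λ² - 34 - 9 = 841 - 43 ≡ 19; y = λ·(34 - 19) - 25 ≡ 0. → (19, 0)

(19, 0)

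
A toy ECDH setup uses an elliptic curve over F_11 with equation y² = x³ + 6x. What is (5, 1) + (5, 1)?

(5, 10)

tangent at (5, 1): λ = (3·5² + 6)/(2·1) ≡ 4/2. 2⁻¹ ≡ 6 (mod 11) since 2·6 = 12 ≡ 1, so λ ≡ 4·6 ≡ 2.
  x = λ² - 5 - 5 = 4 - 10 ≡ 5; y = λ·(5 - 5) - 1 ≡ 10. → (5, 10)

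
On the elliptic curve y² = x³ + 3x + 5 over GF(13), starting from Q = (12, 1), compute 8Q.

Double-and-add on 8 = (1000)₂. Start with Q = (12, 1) for the leading 1-bit.
double: tangent at (12, 1): λ = (3·12² + 3)/(2·1) ≡ 6/2. 2⁻¹ ≡ 7 (mod 13), so λ ≡ 6·7 ≡ 3.
  x = λ² - 12 - 12 = 9 - 24 ≡ 11; y = λ·(12 - 11) - 1 ≡ 2. → (11, 2)
double: tangent at (11, 2): λ = (3·11² + 3)/(2·2) ≡ 2/4. 4⁻¹ ≡ 10 (mod 13) since 4·10 = 40 ≡ 1, so λ ≡ 2·10 ≡ 7.
  x = λ² - 11 - 11 = 49 - 22 ≡ 1; y = λ·(11 - 1) - 2 ≡ 3. → (1, 3)
double: tangent at (1, 3): λ = (3·1² + 3)/(2·3) ≡ 6/6. 6⁻¹ ≡ 11 (mod 13), so λ ≡ 6·11 ≡ 1.
  x = λ² - 1 - 1 = 1 - 2 ≡ 12; y = λ·(1 - 12) - 3 ≡ 12. → (12, 12)

(12, 12)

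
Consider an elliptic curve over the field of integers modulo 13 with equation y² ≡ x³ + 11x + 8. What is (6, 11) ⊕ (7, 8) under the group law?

(6, 11) + (7, 8). λ = (8 - 11)/(7 - 6) ≡ 10/1 mod 13. 1⁻¹ ≡ 1 (mod 13) since 1·1 = 1 ≡ 1, so λ ≡ 10.
  x = λ² - 6 - 7 = 100 - 13 ≡ 9; y = λ·(6 - 9) - 11 ≡ 11. → (9, 11)

(9, 11)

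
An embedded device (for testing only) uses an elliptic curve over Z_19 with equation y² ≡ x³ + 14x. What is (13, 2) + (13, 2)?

(16, 11)

tangent at (13, 2): λ = (3·13² + 14)/(2·2) ≡ 8/4. 4⁻¹ ≡ 5 (mod 19), so λ ≡ 8·5 ≡ 2.
  x = λ² - 13 - 13 = 4 - 26 ≡ 16; y = λ·(13 - 16) - 2 ≡ 11. → (16, 11)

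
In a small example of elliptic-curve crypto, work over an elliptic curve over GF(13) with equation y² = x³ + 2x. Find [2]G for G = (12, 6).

tangent at (12, 6): λ = (3·12² + 2)/(2·6) ≡ 5/12. 12⁻¹ ≡ 12 (mod 13), so λ ≡ 5·12 ≡ 8.
  x = λ² - 12 - 12 = 64 - 24 ≡ 1; y = λ·(12 - 1) - 6 ≡ 4. → (1, 4)

(1, 4)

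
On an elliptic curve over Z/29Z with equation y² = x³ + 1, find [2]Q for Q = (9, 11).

tangent at (9, 11): λ = (3·9² + 0)/(2·11) ≡ 11/22. 22⁻¹ ≡ 4 (mod 29) since 22·4 = 88 ≡ 1, so λ ≡ 11·4 ≡ 15.
  x = λ² - 9 - 9 = 225 - 18 ≡ 4; y = λ·(9 - 4) - 11 ≡ 6. → (4, 6)

(4, 6)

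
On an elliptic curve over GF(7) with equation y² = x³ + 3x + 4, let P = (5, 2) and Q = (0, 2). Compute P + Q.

(2, 5)

(5, 2) + (0, 2). λ = (2 - 2)/(0 - 5) ≡ 0/2 mod 7. 2⁻¹ ≡ 4 (mod 7) since 2·4 = 8 ≡ 1, so λ ≡ 0.
  x = λ² - 5 - 0 = 0 - 5 ≡ 2; y = λ·(5 - 2) - 2 ≡ 5. → (2, 5)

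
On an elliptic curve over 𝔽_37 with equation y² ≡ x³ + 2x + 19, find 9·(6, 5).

(20, 20)

Write P = (6, 5).
Repeated addition: build up to 9P.
2P: tangent at (6, 5): λ = (3·6² + 2)/(2·5) ≡ 36/10. 10⁻¹ ≡ 26 (mod 37) since 10·26 = 260 ≡ 1, so λ ≡ 36·26 ≡ 11.
  x = λ² - 6 - 6 = 121 - 12 ≡ 35; y = λ·(6 - 35) - 5 ≡ 9. → (35, 9)
3P: (35, 9) + (6, 5). λ = (5 - 9)/(6 - 35) ≡ 33/8 mod 37. 8⁻¹ ≡ 14 (mod 37) since 8·14 = 112 ≡ 1, so λ ≡ 18.
  x = λ² - 35 - 6 = 324 - 41 ≡ 24; y = λ·(35 - 24) - 9 ≡ 4. → (24, 4)
4P: (24, 4) + (6, 5). λ = (5 - 4)/(6 - 24) ≡ 1/19 mod 37. 19⁻¹ ≡ 2 (mod 37) since 19·2 = 38 ≡ 1, so λ ≡ 2.
  x = λ² - 24 - 6 = 4 - 30 ≡ 11; y = λ·(24 - 11) - 4 ≡ 22. → (11, 22)
5P: (11, 22) + (6, 5). λ = (5 - 22)/(6 - 11) ≡ 20/32 mod 37. 32⁻¹ ≡ 22 (mod 37) since 32·22 = 704 ≡ 1, so λ ≡ 33.
  x = λ² - 11 - 6 = 1089 - 17 ≡ 36; y = λ·(11 - 36) - 22 ≡ 4. → (36, 4)
6P: (36, 4) + (6, 5). λ = (5 - 4)/(6 - 36) ≡ 1/7 mod 37. 7⁻¹ ≡ 16 (mod 37) since 7·16 = 112 ≡ 1, so λ ≡ 16.
  x = λ² - 36 - 6 = 256 - 42 ≡ 29; y = λ·(36 - 29) - 4 ≡ 34. → (29, 34)
7P: (29, 34) + (6, 5). λ = (5 - 34)/(6 - 29) ≡ 8/14 mod 37. 14⁻¹ ≡ 8 (mod 37) since 14·8 = 112 ≡ 1, so λ ≡ 27.
  x = λ² - 29 - 6 = 729 - 35 ≡ 28; y = λ·(29 - 28) - 34 ≡ 30. → (28, 30)
8P: (28, 30) + (6, 5). λ = (5 - 30)/(6 - 28) ≡ 12/15 mod 37. 15⁻¹ ≡ 5 (mod 37), so λ ≡ 23.
  x = λ² - 28 - 6 = 529 - 34 ≡ 14; y = λ·(28 - 14) - 30 ≡ 33. → (14, 33)
9P: (14, 33) + (6, 5). λ = (5 - 33)/(6 - 14) ≡ 9/29 mod 37. 29⁻¹ ≡ 23 (mod 37), so λ ≡ 22.
  x = λ² - 14 - 6 = 484 - 20 ≡ 20; y = λ·(14 - 20) - 33 ≡ 20. → (20, 20)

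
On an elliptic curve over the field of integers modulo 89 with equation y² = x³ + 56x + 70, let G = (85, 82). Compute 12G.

(3, 49)

Repeated addition: build up to 12G.
2G: tangent at (85, 82): λ = (3·85² + 56)/(2·82) ≡ 15/75. 75⁻¹ ≡ 19 (mod 89) since 75·19 = 1425 ≡ 1, so λ ≡ 15·19 ≡ 18.
  x = λ² - 85 - 85 = 324 - 170 ≡ 65; y = λ·(85 - 65) - 82 ≡ 11. → (65, 11)
3G: (65, 11) + (85, 82). λ = (82 - 11)/(85 - 65) ≡ 71/20 mod 89. 20⁻¹ ≡ 49 (mod 89), so λ ≡ 8.
  x = λ² - 65 - 85 = 64 - 150 ≡ 3; y = λ·(65 - 3) - 11 ≡ 40. → (3, 40)
4G: (3, 40) + (85, 82). λ = (82 - 40)/(85 - 3) ≡ 42/82 mod 89. 82⁻¹ ≡ 38 (mod 89), so λ ≡ 83.
  x = λ² - 3 - 85 = 6889 - 88 ≡ 37; y = λ·(3 - 37) - 40 ≡ 75. → (37, 75)
5G: (37, 75) + (85, 82). λ = (82 - 75)/(85 - 37) ≡ 7/48 mod 89. 48⁻¹ ≡ 13 (mod 89) since 48·13 = 624 ≡ 1, so λ ≡ 2.
  x = λ² - 37 - 85 = 4 - 122 ≡ 60; y = λ·(37 - 60) - 75 ≡ 57. → (60, 57)
6G: (60, 57) + (85, 82). λ = (82 - 57)/(85 - 60) ≡ 25/25 mod 89. 25⁻¹ ≡ 57 (mod 89), so λ ≡ 1.
  x = λ² - 60 - 85 = 1 - 145 ≡ 34; y = λ·(60 - 34) - 57 ≡ 58. → (34, 58)
7G: (34, 58) + (85, 82). λ = (82 - 58)/(85 - 34) ≡ 24/51 mod 89. 51⁻¹ ≡ 7 (mod 89), so λ ≡ 79.
  x = λ² - 34 - 85 = 6241 - 119 ≡ 70; y = λ·(34 - 70) - 58 ≡ 35. → (70, 35)
8G: (70, 35) + (85, 82). λ = (82 - 35)/(85 - 70) ≡ 47/15 mod 89. 15⁻¹ ≡ 6 (mod 89) since 15·6 = 90 ≡ 1, so λ ≡ 15.
  x = λ² - 70 - 85 = 225 - 155 ≡ 70; y = λ·(70 - 70) - 35 ≡ 54. → (70, 54)
9G: (70, 54) + (85, 82). λ = (82 - 54)/(85 - 70) ≡ 28/15 mod 89. 15⁻¹ ≡ 6 (mod 89) since 15·6 = 90 ≡ 1, so λ ≡ 79.
  x = λ² - 70 - 85 = 6241 - 155 ≡ 34; y = λ·(70 - 34) - 54 ≡ 31. → (34, 31)
10G: (34, 31) + (85, 82). λ = (82 - 31)/(85 - 34) ≡ 51/51 mod 89. 51⁻¹ ≡ 7 (mod 89) since 51·7 = 357 ≡ 1, so λ ≡ 1.
  x = λ² - 34 - 85 = 1 - 119 ≡ 60; y = λ·(34 - 60) - 31 ≡ 32. → (60, 32)
11G: (60, 32) + (85, 82). λ = (82 - 32)/(85 - 60) ≡ 50/25 mod 89. 25⁻¹ ≡ 57 (mod 89), so λ ≡ 2.
  x = λ² - 60 - 85 = 4 - 145 ≡ 37; y = λ·(60 - 37) - 32 ≡ 14. → (37, 14)
12G: (37, 14) + (85, 82). λ = (82 - 14)/(85 - 37) ≡ 68/48 mod 89. 48⁻¹ ≡ 13 (mod 89) since 48·13 = 624 ≡ 1, so λ ≡ 83.
  x = λ² - 37 - 85 = 6889 - 122 ≡ 3; y = λ·(37 - 3) - 14 ≡ 49. → (3, 49)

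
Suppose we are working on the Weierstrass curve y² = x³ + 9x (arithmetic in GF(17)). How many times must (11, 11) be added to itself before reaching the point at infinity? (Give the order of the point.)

2P: tangent at (11, 11): λ = (3·11² + 9)/(2·11) ≡ 15/5. 5⁻¹ ≡ 7 (mod 17) since 5·7 = 35 ≡ 1, so λ ≡ 15·7 ≡ 3.
  x = λ² - 11 - 11 = 9 - 22 ≡ 4; y = λ·(11 - 4) - 11 ≡ 10. → (4, 10)
3P: (4, 10) + (11, 11). λ = (11 - 10)/(11 - 4) ≡ 1/7 mod 17. 7⁻¹ ≡ 5 (mod 17), so λ ≡ 5.
  x = λ² - 4 - 11 = 25 - 15 ≡ 10; y = λ·(4 - 10) - 10 ≡ 11. → (10, 11)
4P: (10, 11) + (11, 11). λ = (11 - 11)/(11 - 10) ≡ 0/1 mod 17. 1⁻¹ ≡ 1 (mod 17) since 1·1 = 1 ≡ 1, so λ ≡ 0.
  x = λ² - 10 - 11 = 0 - 21 ≡ 13; y = λ·(10 - 13) - 11 ≡ 6. → (13, 6)
5P: (13, 6) + (11, 11). λ = (11 - 6)/(11 - 13) ≡ 5/15 mod 17. 15⁻¹ ≡ 8 (mod 17) since 15·8 = 120 ≡ 1, so λ ≡ 6.
  x = λ² - 13 - 11 = 36 - 24 ≡ 12; y = λ·(13 - 12) - 6 ≡ 0. → (12, 0)
6P: (12, 0) + (11, 11). λ = (11 - 0)/(11 - 12) ≡ 11/16 mod 17. 16⁻¹ ≡ 16 (mod 17) since 16·16 = 256 ≡ 1, so λ ≡ 6.
  x = λ² - 12 - 11 = 36 - 23 ≡ 13; y = λ·(12 - 13) - 0 ≡ 11. → (13, 11)
7P: (13, 11) + (11, 11). λ = (11 - 11)/(11 - 13) ≡ 0/15 mod 17. 15⁻¹ ≡ 8 (mod 17) since 15·8 = 120 ≡ 1, so λ ≡ 0.
  x = λ² - 13 - 11 = 0 - 24 ≡ 10; y = λ·(13 - 10) - 11 ≡ 6. → (10, 6)
8P: (10, 6) + (11, 11). λ = (11 - 6)/(11 - 10) ≡ 5/1 mod 17. 1⁻¹ ≡ 1 (mod 17), so λ ≡ 5.
  x = λ² - 10 - 11 = 25 - 21 ≡ 4; y = λ·(10 - 4) - 6 ≡ 7. → (4, 7)
9P: (4, 7) + (11, 11). λ = (11 - 7)/(11 - 4) ≡ 4/7 mod 17. 7⁻¹ ≡ 5 (mod 17), so λ ≡ 3.
  x = λ² - 4 - 11 = 9 - 15 ≡ 11; y = λ·(4 - 11) - 7 ≡ 6. → (11, 6)
10P: (11, 6) + (11, 11): same x and y₁ ≡ -y₂, so the sum is the point at infinity.
10P = the point at infinity, so the order is 10.

10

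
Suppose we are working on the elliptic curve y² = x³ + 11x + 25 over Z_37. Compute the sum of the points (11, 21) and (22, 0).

(0, 32)

(11, 21) + (22, 0). λ = (0 - 21)/(22 - 11) ≡ 16/11 mod 37. 11⁻¹ ≡ 27 (mod 37) since 11·27 = 297 ≡ 1, so λ ≡ 25.
  x = λ² - 11 - 22 = 625 - 33 ≡ 0; y = λ·(11 - 0) - 21 ≡ 32. → (0, 32)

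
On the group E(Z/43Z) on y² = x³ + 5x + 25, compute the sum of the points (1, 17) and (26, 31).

(1, 17) + (26, 31). λ = (31 - 17)/(26 - 1) ≡ 14/25 mod 43. 25⁻¹ ≡ 31 (mod 43) since 25·31 = 775 ≡ 1, so λ ≡ 4.
  x = λ² - 1 - 26 = 16 - 27 ≡ 32; y = λ·(1 - 32) - 17 ≡ 31. → (32, 31)

(32, 31)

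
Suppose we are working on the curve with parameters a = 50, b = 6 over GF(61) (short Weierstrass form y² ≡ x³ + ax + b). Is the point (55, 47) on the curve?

y² = 47² ≡ 13; x³ + 50x + 6 = 169131 ≡ 39 (mod 61). 13 ≠ 39.

no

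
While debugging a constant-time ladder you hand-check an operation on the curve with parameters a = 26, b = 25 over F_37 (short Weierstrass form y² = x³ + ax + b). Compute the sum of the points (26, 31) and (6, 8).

(26, 31) + (6, 8). λ = (8 - 31)/(6 - 26) ≡ 14/17 mod 37. 17⁻¹ ≡ 24 (mod 37) since 17·24 = 408 ≡ 1, so λ ≡ 3.
  x = λ² - 26 - 6 = 9 - 32 ≡ 14; y = λ·(26 - 14) - 31 ≡ 5. → (14, 5)

(14, 5)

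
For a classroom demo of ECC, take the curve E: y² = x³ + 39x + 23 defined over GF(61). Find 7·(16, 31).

(28, 3)

Write Q = (16, 31).
Double-and-add on 7 = (111)₂. Start with Q = (16, 31) for the leading 1-bit.
double: tangent at (16, 31): λ = (3·16² + 39)/(2·31) ≡ 14/1. 1⁻¹ ≡ 1 (mod 61), so λ ≡ 14·1 ≡ 14.
  x = λ² - 16 - 16 = 196 - 32 ≡ 42; y = λ·(16 - 42) - 31 ≡ 32. → (42, 32)
add Q: (42, 32) + (16, 31). λ = (31 - 32)/(16 - 42) ≡ 60/35 mod 61. 35⁻¹ ≡ 7 (mod 61) since 35·7 = 245 ≡ 1, so λ ≡ 54.
  x = λ² - 42 - 16 = 2916 - 58 ≡ 52; y = λ·(42 - 52) - 32 ≡ 38. → (52, 38)
double: tangent at (52, 38): λ = (3·52² + 39)/(2·38) ≡ 38/15. 15⁻¹ ≡ 57 (mod 61), so λ ≡ 38·57 ≡ 31.
  x = λ² - 52 - 52 = 961 - 104 ≡ 3; y = λ·(52 - 3) - 38 ≡ 17. → (3, 17)
add Q: (3, 17) + (16, 31). λ = (31 - 17)/(16 - 3) ≡ 14/13 mod 61. 13⁻¹ ≡ 47 (mod 61), so λ ≡ 48.
  x = λ² - 3 - 16 = 2304 - 19 ≡ 28; y = λ·(3 - 28) - 17 ≡ 3. → (28, 3)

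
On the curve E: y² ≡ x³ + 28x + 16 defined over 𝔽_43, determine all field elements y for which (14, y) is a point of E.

x³ + 28x + 16 = 3152 ≡ 13 (mod 43).
Square roots of 13 mod 43: 20 and 23 (since 20² = 400 ≡ 13).

20, 23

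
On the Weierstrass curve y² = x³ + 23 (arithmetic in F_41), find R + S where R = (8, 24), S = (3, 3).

(5, 5)

(8, 24) + (3, 3). λ = (3 - 24)/(3 - 8) ≡ 20/36 mod 41. 36⁻¹ ≡ 8 (mod 41) since 36·8 = 288 ≡ 1, so λ ≡ 37.
  x = λ² - 8 - 3 = 1369 - 11 ≡ 5; y = λ·(8 - 5) - 24 ≡ 5. → (5, 5)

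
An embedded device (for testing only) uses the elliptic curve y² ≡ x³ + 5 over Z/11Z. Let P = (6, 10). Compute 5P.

(6, 1)

Double-and-add on 5 = (101)₂. Start with P = (6, 10) for the leading 1-bit.
double: tangent at (6, 10): λ = (3·6² + 0)/(2·10) ≡ 9/9. 9⁻¹ ≡ 5 (mod 11) since 9·5 = 45 ≡ 1, so λ ≡ 9·5 ≡ 1.
  x = λ² - 6 - 6 = 1 - 12 ≡ 0; y = λ·(6 - 0) - 10 ≡ 7. → (0, 7)
double: tangent at (0, 7): λ = (3·0² + 0)/(2·7) ≡ 0/3. 3⁻¹ ≡ 4 (mod 11) since 3·4 = 12 ≡ 1, so λ ≡ 0·4 ≡ 0.
  x = λ² - 0 - 0 = 0 - 0 ≡ 0; y = λ·(0 - 0) - 7 ≡ 4. → (0, 4)
add P: (0, 4) + (6, 10). λ = (10 - 4)/(6 - 0) ≡ 6/6 mod 11. 6⁻¹ ≡ 2 (mod 11), so λ ≡ 1.
  x = λ² - 0 - 6 = 1 - 6 ≡ 6; y = λ·(0 - 6) - 4 ≡ 1. → (6, 1)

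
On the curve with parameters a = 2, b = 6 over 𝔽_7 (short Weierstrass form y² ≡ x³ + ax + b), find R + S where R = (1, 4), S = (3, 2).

(4, 6)

(1, 4) + (3, 2). λ = (2 - 4)/(3 - 1) ≡ 5/2 mod 7. 2⁻¹ ≡ 4 (mod 7), so λ ≡ 6.
  x = λ² - 1 - 3 = 36 - 4 ≡ 4; y = λ·(1 - 4) - 4 ≡ 6. → (4, 6)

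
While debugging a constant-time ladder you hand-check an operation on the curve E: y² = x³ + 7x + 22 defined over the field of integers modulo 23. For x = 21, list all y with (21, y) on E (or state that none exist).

0

x³ + 7x + 22 = 9430 ≡ 0 (mod 23).
Only y = 0 satisfies y² ≡ 0.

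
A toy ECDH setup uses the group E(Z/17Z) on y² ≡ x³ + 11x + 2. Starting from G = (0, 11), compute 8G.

(11, 3)

Double-and-add on 8 = (1000)₂. Start with G = (0, 11) for the leading 1-bit.
double: tangent at (0, 11): λ = (3·0² + 11)/(2·11) ≡ 11/5. 5⁻¹ ≡ 7 (mod 17) since 5·7 = 35 ≡ 1, so λ ≡ 11·7 ≡ 9.
  x = λ² - 0 - 0 = 81 - 0 ≡ 13; y = λ·(0 - 13) - 11 ≡ 8. → (13, 8)
double: tangent at (13, 8): λ = (3·13² + 11)/(2·8) ≡ 8/16. 16⁻¹ ≡ 16 (mod 17), so λ ≡ 8·16 ≡ 9.
  x = λ² - 13 - 13 = 81 - 26 ≡ 4; y = λ·(13 - 4) - 8 ≡ 5. → (4, 5)
double: tangent at (4, 5): λ = (3·4² + 11)/(2·5) ≡ 8/10. 10⁻¹ ≡ 12 (mod 17) since 10·12 = 120 ≡ 1, so λ ≡ 8·12 ≡ 11.
  x = λ² - 4 - 4 = 121 - 8 ≡ 11; y = λ·(4 - 11) - 5 ≡ 3. → (11, 3)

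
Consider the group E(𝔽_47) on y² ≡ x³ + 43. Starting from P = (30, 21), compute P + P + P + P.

Repeated addition: build up to 4P.
2P: tangent at (30, 21): λ = (3·30² + 0)/(2·21) ≡ 21/42. 42⁻¹ ≡ 28 (mod 47) since 42·28 = 1176 ≡ 1, so λ ≡ 21·28 ≡ 24.
  x = λ² - 30 - 30 = 576 - 60 ≡ 46; y = λ·(30 - 46) - 21 ≡ 18. → (46, 18)
3P: (46, 18) + (30, 21). λ = (21 - 18)/(30 - 46) ≡ 3/31 mod 47. 31⁻¹ ≡ 44 (mod 47), so λ ≡ 38.
  x = λ² - 46 - 30 = 1444 - 76 ≡ 5; y = λ·(46 - 5) - 18 ≡ 36. → (5, 36)
4P: (5, 36) + (30, 21). λ = (21 - 36)/(30 - 5) ≡ 32/25 mod 47. 25⁻¹ ≡ 32 (mod 47) since 25·32 = 800 ≡ 1, so λ ≡ 37.
  x = λ² - 5 - 30 = 1369 - 35 ≡ 18; y = λ·(5 - 18) - 36 ≡ 0. → (18, 0)

(18, 0)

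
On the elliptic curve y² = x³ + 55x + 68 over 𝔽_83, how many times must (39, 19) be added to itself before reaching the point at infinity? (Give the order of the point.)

2P: tangent at (39, 19): λ = (3·39² + 55)/(2·19) ≡ 53/38. 38⁻¹ ≡ 59 (mod 83) since 38·59 = 2242 ≡ 1, so λ ≡ 53·59 ≡ 56.
  x = λ² - 39 - 39 = 3136 - 78 ≡ 70; y = λ·(39 - 70) - 19 ≡ 71. → (70, 71)
3P: (70, 71) + (39, 19). λ = (19 - 71)/(39 - 70) ≡ 31/52 mod 83. 52⁻¹ ≡ 8 (mod 83), so λ ≡ 82.
  x = λ² - 70 - 39 = 6724 - 109 ≡ 58; y = λ·(70 - 58) - 71 ≡ 0. → (58, 0)
4P: (58, 0) + (39, 19). λ = (19 - 0)/(39 - 58) ≡ 19/64 mod 83. 64⁻¹ ≡ 48 (mod 83) since 64·48 = 3072 ≡ 1, so λ ≡ 82.
  x = λ² - 58 - 39 = 6724 - 97 ≡ 70; y = λ·(58 - 70) - 0 ≡ 12. → (70, 12)
5P: (70, 12) + (39, 19). λ = (19 - 12)/(39 - 70) ≡ 7/52 mod 83. 52⁻¹ ≡ 8 (mod 83), so λ ≡ 56.
  x = λ² - 70 - 39 = 3136 - 109 ≡ 39; y = λ·(70 - 39) - 12 ≡ 64. → (39, 64)
6P: (39, 64) + (39, 19): same x and y₁ ≡ -y₂, so the sum is the point at infinity.
6P = the point at infinity, so the order is 6.

6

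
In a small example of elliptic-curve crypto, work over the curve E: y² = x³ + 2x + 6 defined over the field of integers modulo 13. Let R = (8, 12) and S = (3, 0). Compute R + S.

(8, 12) + (3, 0). λ = (0 - 12)/(3 - 8) ≡ 1/8 mod 13. 8⁻¹ ≡ 5 (mod 13), so λ ≡ 5.
  x = λ² - 8 - 3 = 25 - 11 ≡ 1; y = λ·(8 - 1) - 12 ≡ 10. → (1, 10)

(1, 10)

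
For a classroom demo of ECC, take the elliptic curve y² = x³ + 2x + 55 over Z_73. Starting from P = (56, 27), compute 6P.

(6, 8)

Repeated addition: build up to 6P.
2P: tangent at (56, 27): λ = (3·56² + 2)/(2·27) ≡ 66/54. 54⁻¹ ≡ 23 (mod 73), so λ ≡ 66·23 ≡ 58.
  x = λ² - 56 - 56 = 3364 - 112 ≡ 40; y = λ·(56 - 40) - 27 ≡ 25. → (40, 25)
3P: (40, 25) + (56, 27). λ = (27 - 25)/(56 - 40) ≡ 2/16 mod 73. 16⁻¹ ≡ 32 (mod 73) since 16·32 = 512 ≡ 1, so λ ≡ 64.
  x = λ² - 40 - 56 = 4096 - 96 ≡ 58; y = λ·(40 - 58) - 25 ≡ 64. → (58, 64)
4P: (58, 64) + (56, 27). λ = (27 - 64)/(56 - 58) ≡ 36/71 mod 73. 71⁻¹ ≡ 36 (mod 73) since 71·36 = 2556 ≡ 1, so λ ≡ 55.
  x = λ² - 58 - 56 = 3025 - 114 ≡ 64; y = λ·(58 - 64) - 64 ≡ 44. → (64, 44)
5P: (64, 44) + (56, 27). λ = (27 - 44)/(56 - 64) ≡ 56/65 mod 73. 65⁻¹ ≡ 9 (mod 73), so λ ≡ 66.
  x = λ² - 64 - 56 = 4356 - 120 ≡ 2; y = λ·(64 - 2) - 44 ≡ 33. → (2, 33)
6P: (2, 33) + (56, 27). λ = (27 - 33)/(56 - 2) ≡ 67/54 mod 73. 54⁻¹ ≡ 23 (mod 73), so λ ≡ 8.
  x = λ² - 2 - 56 = 64 - 58 ≡ 6; y = λ·(2 - 6) - 33 ≡ 8. → (6, 8)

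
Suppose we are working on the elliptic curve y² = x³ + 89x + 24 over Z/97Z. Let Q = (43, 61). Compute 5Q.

Double-and-add on 5 = (101)₂. Start with Q = (43, 61) for the leading 1-bit.
double: tangent at (43, 61): λ = (3·43² + 89)/(2·61) ≡ 10/25. 25⁻¹ ≡ 66 (mod 97), so λ ≡ 10·66 ≡ 78.
  x = λ² - 43 - 43 = 6084 - 86 ≡ 81; y = λ·(43 - 81) - 61 ≡ 79. → (81, 79)
double: tangent at (81, 79): λ = (3·81² + 89)/(2·79) ≡ 81/61. 61⁻¹ ≡ 35 (mod 97) since 61·35 = 2135 ≡ 1, so λ ≡ 81·35 ≡ 22.
  x = λ² - 81 - 81 = 484 - 162 ≡ 31; y = λ·(81 - 31) - 79 ≡ 51. → (31, 51)
add Q: (31, 51) + (43, 61). λ = (61 - 51)/(43 - 31) ≡ 10/12 mod 97. 12⁻¹ ≡ 89 (mod 97) since 12·89 = 1068 ≡ 1, so λ ≡ 17.
  x = λ² - 31 - 43 = 289 - 74 ≡ 21; y = λ·(31 - 21) - 51 ≡ 22. → (21, 22)

(21, 22)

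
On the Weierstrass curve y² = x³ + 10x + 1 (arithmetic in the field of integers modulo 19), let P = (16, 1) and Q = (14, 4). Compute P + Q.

(15, 7)

(16, 1) + (14, 4). λ = (4 - 1)/(14 - 16) ≡ 3/17 mod 19. 17⁻¹ ≡ 9 (mod 19), so λ ≡ 8.
  x = λ² - 16 - 14 = 64 - 30 ≡ 15; y = λ·(16 - 15) - 1 ≡ 7. → (15, 7)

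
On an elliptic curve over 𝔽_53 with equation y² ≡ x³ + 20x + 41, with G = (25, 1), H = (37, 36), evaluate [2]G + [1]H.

First 2G:
Repeated addition: build up to 2G.
2G: tangent at (25, 1): λ = (3·25² + 20)/(2·1) ≡ 40/2. 2⁻¹ ≡ 27 (mod 53), so λ ≡ 40·27 ≡ 20.
  x = λ² - 25 - 25 = 400 - 50 ≡ 32; y = λ·(25 - 32) - 1 ≡ 18. → (32, 18)
2G = (32, 18).
Finally 2G + H:
(32, 18) + (37, 36). λ = (36 - 18)/(37 - 32) ≡ 18/5 mod 53. 5⁻¹ ≡ 32 (mod 53) since 5·32 = 160 ≡ 1, so λ ≡ 46.
  x = λ² - 32 - 37 = 2116 - 69 ≡ 33; y = λ·(32 - 33) - 18 ≡ 42. → (33, 42)

(33, 42)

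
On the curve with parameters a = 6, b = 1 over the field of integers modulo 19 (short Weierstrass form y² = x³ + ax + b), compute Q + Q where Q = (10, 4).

(5, 2)

tangent at (10, 4): λ = (3·10² + 6)/(2·4) ≡ 2/8. 8⁻¹ ≡ 12 (mod 19) since 8·12 = 96 ≡ 1, so λ ≡ 2·12 ≡ 5.
  x = λ² - 10 - 10 = 25 - 20 ≡ 5; y = λ·(10 - 5) - 4 ≡ 2. → (5, 2)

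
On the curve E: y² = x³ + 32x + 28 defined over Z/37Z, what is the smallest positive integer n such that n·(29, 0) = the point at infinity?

2P: (29, 0) + (29, 0): same x and y₁ ≡ -y₂, so the sum is the point at infinity.
2P = the point at infinity, so the order is 2.

2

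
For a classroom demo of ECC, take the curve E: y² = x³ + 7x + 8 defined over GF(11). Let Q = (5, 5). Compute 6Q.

(8, 2)

Repeated addition: build up to 6Q.
2Q: tangent at (5, 5): λ = (3·5² + 7)/(2·5) ≡ 5/10. 10⁻¹ ≡ 10 (mod 11) since 10·10 = 100 ≡ 1, so λ ≡ 5·10 ≡ 6.
  x = λ² - 5 - 5 = 36 - 10 ≡ 4; y = λ·(5 - 4) - 5 ≡ 1. → (4, 1)
3Q: (4, 1) + (5, 5). λ = (5 - 1)/(5 - 4) ≡ 4/1 mod 11. 1⁻¹ ≡ 1 (mod 11), so λ ≡ 4.
  x = λ² - 4 - 5 = 16 - 9 ≡ 7; y = λ·(4 - 7) - 1 ≡ 9. → (7, 9)
4Q: (7, 9) + (5, 5). λ = (5 - 9)/(5 - 7) ≡ 7/9 mod 11. 9⁻¹ ≡ 5 (mod 11), so λ ≡ 2.
  x = λ² - 7 - 5 = 4 - 12 ≡ 3; y = λ·(7 - 3) - 9 ≡ 10. → (3, 10)
5Q: (3, 10) + (5, 5). λ = (5 - 10)/(5 - 3) ≡ 6/2 mod 11. 2⁻¹ ≡ 6 (mod 11) since 2·6 = 12 ≡ 1, so λ ≡ 3.
  x = λ² - 3 - 5 = 9 - 8 ≡ 1; y = λ·(3 - 1) - 10 ≡ 7. → (1, 7)
6Q: (1, 7) + (5, 5). λ = (5 - 7)/(5 - 1) ≡ 9/4 mod 11. 4⁻¹ ≡ 3 (mod 11) since 4·3 = 12 ≡ 1, so λ ≡ 5.
  x = λ² - 1 - 5 = 25 - 6 ≡ 8; y = λ·(1 - 8) - 7 ≡ 2. → (8, 2)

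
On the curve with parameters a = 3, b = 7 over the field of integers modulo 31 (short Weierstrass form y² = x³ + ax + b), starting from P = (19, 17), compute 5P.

(12, 29)

Repeated addition: build up to 5P.
2P: tangent at (19, 17): λ = (3·19² + 3)/(2·17) ≡ 1/3. 3⁻¹ ≡ 21 (mod 31), so λ ≡ 1·21 ≡ 21.
  x = λ² - 19 - 19 = 441 - 38 ≡ 0; y = λ·(19 - 0) - 17 ≡ 10. → (0, 10)
3P: (0, 10) + (19, 17). λ = (17 - 10)/(19 - 0) ≡ 7/19 mod 31. 19⁻¹ ≡ 18 (mod 31), so λ ≡ 2.
  x = λ² - 0 - 19 = 4 - 19 ≡ 16; y = λ·(0 - 16) - 10 ≡ 20. → (16, 20)
4P: (16, 20) + (19, 17). λ = (17 - 20)/(19 - 16) ≡ 28/3 mod 31. 3⁻¹ ≡ 21 (mod 31), so λ ≡ 30.
  x = λ² - 16 - 19 = 900 - 35 ≡ 28; y = λ·(16 - 28) - 20 ≡ 23. → (28, 23)
5P: (28, 23) + (19, 17). λ = (17 - 23)/(19 - 28) ≡ 25/22 mod 31. 22⁻¹ ≡ 24 (mod 31) since 22·24 = 528 ≡ 1, so λ ≡ 11.
  x = λ² - 28 - 19 = 121 - 47 ≡ 12; y = λ·(28 - 12) - 23 ≡ 29. → (12, 29)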